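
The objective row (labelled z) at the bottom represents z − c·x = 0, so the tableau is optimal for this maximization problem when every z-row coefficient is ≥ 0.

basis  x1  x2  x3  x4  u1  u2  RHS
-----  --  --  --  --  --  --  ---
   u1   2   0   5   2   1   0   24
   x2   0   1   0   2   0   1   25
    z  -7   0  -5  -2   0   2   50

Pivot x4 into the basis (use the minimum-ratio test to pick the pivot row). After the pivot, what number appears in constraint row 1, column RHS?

Ratio test on column x4 — row 1: 24/2 = 12; row 2: 25/2 = 25/2. Minimum is 12 at row 1 (u1 leaves); pivot element 2.
Divide row 1 by 2; eliminate column x4 from the other rows.
In the new row 1, the RHS entry is the old entry divided by the pivot: 24/2 = 12.

12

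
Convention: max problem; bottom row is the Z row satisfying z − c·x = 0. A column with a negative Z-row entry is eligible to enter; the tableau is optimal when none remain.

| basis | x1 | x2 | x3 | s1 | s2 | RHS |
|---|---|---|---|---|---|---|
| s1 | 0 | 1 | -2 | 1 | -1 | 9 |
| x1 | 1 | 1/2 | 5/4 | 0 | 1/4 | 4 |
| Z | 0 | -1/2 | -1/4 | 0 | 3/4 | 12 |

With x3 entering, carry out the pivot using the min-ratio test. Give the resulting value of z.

Ratio test on column x3 — row 1: entry -2 ≤ 0; row 2: 4/(5/4) = 16/5. Minimum is 16/5 at row 2 (x1 leaves); pivot element 5/4.
Pivot on row 2; the Z-row RHS becomes 12 − (-1/4)·(16/5) = 64/5.

64/5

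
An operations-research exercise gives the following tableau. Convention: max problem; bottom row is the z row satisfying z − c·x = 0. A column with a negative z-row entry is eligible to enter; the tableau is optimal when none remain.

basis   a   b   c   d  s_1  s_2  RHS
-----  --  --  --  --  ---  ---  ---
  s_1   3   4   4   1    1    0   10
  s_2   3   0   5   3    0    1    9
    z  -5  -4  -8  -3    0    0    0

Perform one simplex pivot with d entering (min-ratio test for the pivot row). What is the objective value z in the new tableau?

9

Ratio test on column d — row 1: 10/1 = 10; row 2: 9/3 = 3. Minimum is 3 at row 2 (s_2 leaves); pivot element 3.
Pivot on row 2; the z-row RHS becomes 0 − (-3)·3 = 9.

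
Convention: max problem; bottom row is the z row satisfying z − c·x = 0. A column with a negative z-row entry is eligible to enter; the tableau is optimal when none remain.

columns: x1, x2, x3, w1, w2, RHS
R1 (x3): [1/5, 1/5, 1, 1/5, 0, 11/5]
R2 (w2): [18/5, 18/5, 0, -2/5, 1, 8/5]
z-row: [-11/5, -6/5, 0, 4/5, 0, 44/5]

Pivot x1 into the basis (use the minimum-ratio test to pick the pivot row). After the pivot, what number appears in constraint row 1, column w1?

Ratio test on column x1 — row 1: (11/5)/(1/5) = 11; row 2: (8/5)/(18/5) = 4/9. Minimum is 4/9 at row 2 (w2 leaves); pivot element 18/5.
Divide row 2 by 18/5; eliminate column x1 from the other rows.
Row 1 update in column w1: 1/5 − (1/5)·(-1/9) = 2/9.

2/9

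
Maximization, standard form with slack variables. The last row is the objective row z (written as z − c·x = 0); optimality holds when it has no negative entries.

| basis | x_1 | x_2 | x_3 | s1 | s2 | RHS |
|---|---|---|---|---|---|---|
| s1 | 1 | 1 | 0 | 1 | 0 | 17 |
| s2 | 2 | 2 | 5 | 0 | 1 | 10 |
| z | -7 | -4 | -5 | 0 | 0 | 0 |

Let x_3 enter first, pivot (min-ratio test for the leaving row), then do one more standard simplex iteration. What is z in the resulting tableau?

35

Ratio test on column x_3 — row 1: entry 0 ≤ 0; row 2: 10/5 = 2. Minimum is 2 at row 2 (s2 leaves); pivot element 5.
Pivot on row 2; the z-row RHS becomes 0 − (-5)·2 = 10.
Next entering variable (most negative z-row entry -5): x_1.
Ratio test on column x_1 — row 1: 17/1 = 17; row 2: 2/(2/5) = 5. Minimum is 5 at row 2 (x_3 leaves); pivot element 2/5.
After the second pivot the z-row RHS is 10 − (-5)·5 = 35.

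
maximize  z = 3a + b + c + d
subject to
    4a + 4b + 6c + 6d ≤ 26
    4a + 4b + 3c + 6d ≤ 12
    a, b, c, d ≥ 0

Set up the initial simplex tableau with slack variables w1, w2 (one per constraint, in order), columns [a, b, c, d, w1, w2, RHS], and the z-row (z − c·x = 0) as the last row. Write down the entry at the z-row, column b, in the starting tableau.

-1

The z-row carries the negated objective coefficients: the b entry is -1.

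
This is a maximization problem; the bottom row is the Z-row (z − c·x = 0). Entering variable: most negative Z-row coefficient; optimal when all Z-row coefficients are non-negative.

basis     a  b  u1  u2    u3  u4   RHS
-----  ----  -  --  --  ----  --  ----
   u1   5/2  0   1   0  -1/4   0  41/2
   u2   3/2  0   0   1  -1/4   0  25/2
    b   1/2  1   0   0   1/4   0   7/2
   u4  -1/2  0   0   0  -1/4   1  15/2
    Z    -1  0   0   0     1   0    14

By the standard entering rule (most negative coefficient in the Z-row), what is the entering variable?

a

Negative Z-row entries: a: -1.
The most negative is -1 in column a, so a enters.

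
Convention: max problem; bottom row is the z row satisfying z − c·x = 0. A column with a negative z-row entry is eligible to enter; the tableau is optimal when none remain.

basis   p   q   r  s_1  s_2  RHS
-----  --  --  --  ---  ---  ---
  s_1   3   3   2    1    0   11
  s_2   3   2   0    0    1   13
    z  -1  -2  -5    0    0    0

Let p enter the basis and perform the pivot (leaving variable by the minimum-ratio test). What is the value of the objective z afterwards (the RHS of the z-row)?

Ratio test on column p — row 1: 11/3 = 11/3; row 2: 13/3 = 13/3. Minimum is 11/3 at row 1 (s_1 leaves); pivot element 3.
Pivot on row 1; the z-row RHS becomes 0 − (-1)·(11/3) = 11/3.

11/3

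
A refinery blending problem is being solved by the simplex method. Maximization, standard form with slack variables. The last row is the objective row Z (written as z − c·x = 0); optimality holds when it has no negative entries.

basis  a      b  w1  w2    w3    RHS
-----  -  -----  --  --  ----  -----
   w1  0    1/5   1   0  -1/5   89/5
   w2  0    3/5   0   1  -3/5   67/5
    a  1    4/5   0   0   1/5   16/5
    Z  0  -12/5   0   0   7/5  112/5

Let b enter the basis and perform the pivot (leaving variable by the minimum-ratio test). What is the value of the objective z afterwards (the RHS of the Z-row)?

Ratio test on column b — row 1: (89/5)/(1/5) = 89; row 2: (67/5)/(3/5) = 67/3; row 3: (16/5)/(4/5) = 4. Minimum is 4 at row 3 (a leaves); pivot element 4/5.
Pivot on row 3; the Z-row RHS becomes 112/5 − (-12/5)·4 = 32.

32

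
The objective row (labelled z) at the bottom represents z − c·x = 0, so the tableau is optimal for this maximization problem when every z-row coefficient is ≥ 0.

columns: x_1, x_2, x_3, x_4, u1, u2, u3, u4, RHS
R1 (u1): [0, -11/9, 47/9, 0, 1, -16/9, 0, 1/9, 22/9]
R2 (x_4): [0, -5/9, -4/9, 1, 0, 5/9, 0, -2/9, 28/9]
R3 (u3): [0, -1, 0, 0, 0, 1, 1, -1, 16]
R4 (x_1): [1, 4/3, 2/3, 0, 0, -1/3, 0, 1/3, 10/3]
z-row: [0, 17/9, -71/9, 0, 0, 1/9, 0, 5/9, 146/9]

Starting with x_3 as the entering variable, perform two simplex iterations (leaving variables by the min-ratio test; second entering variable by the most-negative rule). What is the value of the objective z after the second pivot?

Ratio test on column x_3 — row 1: (22/9)/(47/9) = 22/47; row 2: entry -4/9 ≤ 0; row 3: entry 0 ≤ 0; row 4: (10/3)/(2/3) = 5. Minimum is 22/47 at row 1 (u1 leaves); pivot element 47/9.
Pivot on row 1; the z-row RHS becomes 146/9 − (-71/9)·(22/47) = 936/47.
Next entering variable (most negative z-row entry -121/47): u2.
Ratio test on column u2 — row 1: entry -16/47 ≤ 0; row 2: (156/47)/(19/47) = 156/19; row 3: 16/1 = 16; row 4: entry -5/47 ≤ 0. Minimum is 156/19 at row 2 (x_4 leaves); pivot element 19/47.
After the second pivot the z-row RHS is 936/47 − (-121/47)·(156/19) = 780/19.

780/19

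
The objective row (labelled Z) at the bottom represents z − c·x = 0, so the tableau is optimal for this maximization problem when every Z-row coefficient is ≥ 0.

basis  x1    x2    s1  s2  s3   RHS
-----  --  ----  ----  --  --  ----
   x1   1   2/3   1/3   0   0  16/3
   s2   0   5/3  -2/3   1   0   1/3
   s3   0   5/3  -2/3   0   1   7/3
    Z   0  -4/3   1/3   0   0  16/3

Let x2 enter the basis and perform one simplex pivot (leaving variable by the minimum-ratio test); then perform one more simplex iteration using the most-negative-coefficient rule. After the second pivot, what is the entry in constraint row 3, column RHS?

Ratio test on column x2 — row 1: (16/3)/(2/3) = 8; row 2: (1/3)/(5/3) = 1/5; row 3: (7/3)/(5/3) = 7/5. Minimum is 1/5 at row 2 (s2 leaves); pivot element 5/3.
Divide row 2 by 5/3; eliminate column x2 from the other rows.
Second iteration: most negative Z-row entry is -1/5 in column s1, so s1 enters.
Ratio test on column s1 — row 1: (26/5)/(3/5) = 26/3; row 2: entry -2/5 ≤ 0; row 3: entry 0 ≤ 0. Minimum is 26/3 at row 1 (x1 leaves); pivot element 3/5.
Divide row 1 by 3/5; eliminate column s1 from the other rows.
After both pivots, the entry at constraint row 3, column RHS is 2.

2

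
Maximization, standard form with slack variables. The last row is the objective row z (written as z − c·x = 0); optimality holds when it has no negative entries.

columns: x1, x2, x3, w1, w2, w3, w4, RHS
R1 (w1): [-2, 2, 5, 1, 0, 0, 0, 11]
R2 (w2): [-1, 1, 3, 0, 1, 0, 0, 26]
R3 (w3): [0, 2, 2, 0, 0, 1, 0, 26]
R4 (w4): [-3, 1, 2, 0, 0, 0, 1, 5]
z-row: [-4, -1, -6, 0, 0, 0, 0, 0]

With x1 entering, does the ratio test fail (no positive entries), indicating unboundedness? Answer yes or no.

yes

Every constraint-row entry in column x1 is ≤ 0, so increasing x1 is unbounded.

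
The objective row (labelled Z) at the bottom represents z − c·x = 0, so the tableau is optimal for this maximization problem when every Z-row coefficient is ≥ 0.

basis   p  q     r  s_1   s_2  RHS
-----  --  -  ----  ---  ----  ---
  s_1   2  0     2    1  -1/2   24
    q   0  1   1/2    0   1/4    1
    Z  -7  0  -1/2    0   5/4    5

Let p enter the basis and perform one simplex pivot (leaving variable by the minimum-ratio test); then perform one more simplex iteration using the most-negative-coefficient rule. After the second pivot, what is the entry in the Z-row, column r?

Ratio test on column p — row 1: 24/2 = 12; row 2: entry 0 ≤ 0. Minimum is 12 at row 1 (s_1 leaves); pivot element 2.
Divide row 1 by 2; eliminate column p from the other rows.
Second iteration: most negative Z-row entry is -1/2 in column s_2, so s_2 enters.
Ratio test on column s_2 — row 1: entry -1/4 ≤ 0; row 2: 1/(1/4) = 4. Minimum is 4 at row 2 (q leaves); pivot element 1/4.
Divide row 2 by 1/4; eliminate column s_2 from the other rows.
After both pivots, the entry at the Z-row, column r is 15/2.

15/2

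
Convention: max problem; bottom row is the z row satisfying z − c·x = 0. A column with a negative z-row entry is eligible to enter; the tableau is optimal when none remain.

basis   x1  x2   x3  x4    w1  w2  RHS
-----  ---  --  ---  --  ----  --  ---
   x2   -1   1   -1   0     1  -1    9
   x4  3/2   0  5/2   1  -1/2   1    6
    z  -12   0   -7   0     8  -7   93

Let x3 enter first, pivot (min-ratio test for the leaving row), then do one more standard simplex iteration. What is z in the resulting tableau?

Ratio test on column x3 — row 1: entry -1 ≤ 0; row 2: 6/(5/2) = 12/5. Minimum is 12/5 at row 2 (x4 leaves); pivot element 5/2.
Pivot on row 2; the z-row RHS becomes 93 − (-7)·(12/5) = 549/5.
Next entering variable (most negative z-row entry -39/5): x1.
Ratio test on column x1 — row 1: entry -2/5 ≤ 0; row 2: (12/5)/(3/5) = 4. Minimum is 4 at row 2 (x3 leaves); pivot element 3/5.
After the second pivot the z-row RHS is 549/5 − (-39/5)·4 = 141.

141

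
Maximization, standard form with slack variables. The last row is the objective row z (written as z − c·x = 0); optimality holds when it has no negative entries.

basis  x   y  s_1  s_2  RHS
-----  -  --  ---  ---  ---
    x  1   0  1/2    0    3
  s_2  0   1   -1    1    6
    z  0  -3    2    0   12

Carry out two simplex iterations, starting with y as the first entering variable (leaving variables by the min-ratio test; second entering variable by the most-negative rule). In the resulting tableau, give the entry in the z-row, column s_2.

3

Ratio test on column y — row 1: entry 0 ≤ 0; row 2: 6/1 = 6. Minimum is 6 at row 2 (s_2 leaves); pivot element 1.
Divide row 2 by 1; eliminate column y from the other rows.
Second iteration: most negative z-row entry is -1 in column s_1, so s_1 enters.
Ratio test on column s_1 — row 1: 3/(1/2) = 6; row 2: entry -1 ≤ 0. Minimum is 6 at row 1 (x leaves); pivot element 1/2.
Divide row 1 by 1/2; eliminate column s_1 from the other rows.
After both pivots, the entry at the z-row, column s_2 is 3.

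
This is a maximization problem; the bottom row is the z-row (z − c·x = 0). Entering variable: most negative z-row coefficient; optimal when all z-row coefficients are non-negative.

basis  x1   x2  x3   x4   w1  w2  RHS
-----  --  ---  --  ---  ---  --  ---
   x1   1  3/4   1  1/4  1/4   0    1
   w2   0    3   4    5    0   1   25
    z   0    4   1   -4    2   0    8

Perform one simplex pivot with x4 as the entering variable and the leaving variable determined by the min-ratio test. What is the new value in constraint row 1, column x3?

Ratio test on column x4 — row 1: 1/(1/4) = 4; row 2: 25/5 = 5. Minimum is 4 at row 1 (x1 leaves); pivot element 1/4.
Divide row 1 by 1/4; eliminate column x4 from the other rows.
In the new row 1, the x3 entry is the old entry divided by the pivot: 1/(1/4) = 4.

4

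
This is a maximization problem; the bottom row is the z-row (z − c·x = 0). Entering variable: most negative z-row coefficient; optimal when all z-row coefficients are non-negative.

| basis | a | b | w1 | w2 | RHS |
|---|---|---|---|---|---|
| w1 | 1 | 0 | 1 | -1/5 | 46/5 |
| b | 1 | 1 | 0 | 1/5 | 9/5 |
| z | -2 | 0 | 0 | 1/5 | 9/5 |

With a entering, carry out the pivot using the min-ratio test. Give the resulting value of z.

27/5

Ratio test on column a — row 1: (46/5)/1 = 46/5; row 2: (9/5)/1 = 9/5. Minimum is 9/5 at row 2 (b leaves); pivot element 1.
Pivot on row 2; the z-row RHS becomes 9/5 − (-2)·(9/5) = 27/5.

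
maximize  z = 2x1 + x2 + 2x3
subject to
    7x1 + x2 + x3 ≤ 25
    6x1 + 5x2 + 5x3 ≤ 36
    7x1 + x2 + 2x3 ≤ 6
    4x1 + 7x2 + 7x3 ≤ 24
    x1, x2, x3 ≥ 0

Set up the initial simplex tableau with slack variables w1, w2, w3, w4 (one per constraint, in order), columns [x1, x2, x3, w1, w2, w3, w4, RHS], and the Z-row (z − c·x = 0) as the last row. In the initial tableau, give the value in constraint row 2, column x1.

Constraint 2 has coefficient 6 on x1.

6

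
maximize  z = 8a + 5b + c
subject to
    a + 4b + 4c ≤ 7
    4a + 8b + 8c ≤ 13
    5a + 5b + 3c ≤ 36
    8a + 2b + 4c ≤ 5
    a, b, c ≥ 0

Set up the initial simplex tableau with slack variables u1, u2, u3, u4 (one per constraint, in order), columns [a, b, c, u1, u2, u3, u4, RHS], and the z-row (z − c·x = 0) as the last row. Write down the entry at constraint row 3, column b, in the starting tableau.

5

Constraint 3 has coefficient 5 on b.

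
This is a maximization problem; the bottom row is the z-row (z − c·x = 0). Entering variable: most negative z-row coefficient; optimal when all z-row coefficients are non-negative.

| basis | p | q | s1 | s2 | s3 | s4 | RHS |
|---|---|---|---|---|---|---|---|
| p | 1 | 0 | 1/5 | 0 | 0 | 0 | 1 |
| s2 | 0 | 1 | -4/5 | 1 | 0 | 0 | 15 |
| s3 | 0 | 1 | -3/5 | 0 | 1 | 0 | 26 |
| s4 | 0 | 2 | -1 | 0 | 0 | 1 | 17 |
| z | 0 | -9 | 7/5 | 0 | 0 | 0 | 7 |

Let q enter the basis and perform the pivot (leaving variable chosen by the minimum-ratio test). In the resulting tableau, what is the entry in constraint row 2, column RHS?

13/2

Ratio test on column q — row 1: entry 0 ≤ 0; row 2: 15/1 = 15; row 3: 26/1 = 26; row 4: 17/2 = 17/2. Minimum is 17/2 at row 4 (s4 leaves); pivot element 2.
Divide row 4 by 2; eliminate column q from the other rows.
Row 2 update in column RHS: 15 − 1·(17/2) = 13/2.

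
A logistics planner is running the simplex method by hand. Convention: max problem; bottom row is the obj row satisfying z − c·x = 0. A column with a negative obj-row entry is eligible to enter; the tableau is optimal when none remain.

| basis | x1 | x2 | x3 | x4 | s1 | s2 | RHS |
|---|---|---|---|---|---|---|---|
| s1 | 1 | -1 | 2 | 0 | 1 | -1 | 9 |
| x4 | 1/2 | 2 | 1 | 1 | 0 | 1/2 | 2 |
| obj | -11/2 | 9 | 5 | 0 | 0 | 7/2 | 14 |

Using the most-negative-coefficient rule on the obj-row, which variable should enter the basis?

x1

Negative obj-row entries: x1: -11/2.
The most negative is -11/2 in column x1, so x1 enters.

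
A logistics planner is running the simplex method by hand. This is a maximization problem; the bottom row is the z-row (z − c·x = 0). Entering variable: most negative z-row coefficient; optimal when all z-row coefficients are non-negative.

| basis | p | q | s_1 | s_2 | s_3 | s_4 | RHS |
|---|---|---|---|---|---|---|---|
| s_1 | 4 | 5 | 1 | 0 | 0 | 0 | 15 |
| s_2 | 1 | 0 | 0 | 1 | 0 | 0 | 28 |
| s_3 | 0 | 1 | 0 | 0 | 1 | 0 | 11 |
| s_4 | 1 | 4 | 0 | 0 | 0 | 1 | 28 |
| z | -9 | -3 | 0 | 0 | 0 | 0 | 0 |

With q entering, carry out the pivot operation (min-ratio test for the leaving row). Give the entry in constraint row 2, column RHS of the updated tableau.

28

Ratio test on column q — row 1: 15/5 = 3; row 2: entry 0 ≤ 0; row 3: 11/1 = 11; row 4: 28/4 = 7. Minimum is 3 at row 1 (s_1 leaves); pivot element 5.
Divide row 1 by 5; eliminate column q from the other rows.
Row 2 update in column RHS: 28 − 0·3 = 28.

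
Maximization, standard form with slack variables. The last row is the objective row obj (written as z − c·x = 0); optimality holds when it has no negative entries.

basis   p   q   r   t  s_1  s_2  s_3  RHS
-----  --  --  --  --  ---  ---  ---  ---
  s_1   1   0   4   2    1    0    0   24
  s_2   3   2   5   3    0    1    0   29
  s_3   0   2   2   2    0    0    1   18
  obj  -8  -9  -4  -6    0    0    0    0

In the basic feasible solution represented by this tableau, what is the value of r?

r is not in the basis, so in the current basic feasible solution r = 0.

0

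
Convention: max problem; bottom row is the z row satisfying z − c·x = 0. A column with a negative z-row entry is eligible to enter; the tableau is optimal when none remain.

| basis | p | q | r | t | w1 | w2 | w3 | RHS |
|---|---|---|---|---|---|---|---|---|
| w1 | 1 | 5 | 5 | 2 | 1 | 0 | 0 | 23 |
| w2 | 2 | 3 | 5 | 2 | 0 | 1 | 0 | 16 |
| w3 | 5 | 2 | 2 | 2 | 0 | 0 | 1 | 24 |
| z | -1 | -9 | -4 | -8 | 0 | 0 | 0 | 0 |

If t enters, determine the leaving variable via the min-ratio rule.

Column t entries and ratios — w1: 23/2 = 23/2; w2: 16/2 = 8; w3: 24/2 = 12.
Smallest ratio is 8 in the row of w2, so w2 leaves.

w2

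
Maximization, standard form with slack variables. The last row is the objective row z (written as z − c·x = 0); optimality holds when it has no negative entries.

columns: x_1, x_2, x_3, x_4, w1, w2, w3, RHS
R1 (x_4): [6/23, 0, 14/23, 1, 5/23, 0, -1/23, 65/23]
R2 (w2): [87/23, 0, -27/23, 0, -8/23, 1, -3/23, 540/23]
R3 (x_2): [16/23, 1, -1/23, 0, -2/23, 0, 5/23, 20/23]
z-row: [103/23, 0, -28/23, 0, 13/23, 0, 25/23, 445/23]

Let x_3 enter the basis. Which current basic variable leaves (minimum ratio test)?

x_4

Column x_3 entries and ratios — x_4: (65/23)/(14/23) = 65/14; w2: -27/23 ≤ 0, skip; x_2: -1/23 ≤ 0, skip.
Smallest ratio is 65/14 in the row of x_4, so x_4 leaves.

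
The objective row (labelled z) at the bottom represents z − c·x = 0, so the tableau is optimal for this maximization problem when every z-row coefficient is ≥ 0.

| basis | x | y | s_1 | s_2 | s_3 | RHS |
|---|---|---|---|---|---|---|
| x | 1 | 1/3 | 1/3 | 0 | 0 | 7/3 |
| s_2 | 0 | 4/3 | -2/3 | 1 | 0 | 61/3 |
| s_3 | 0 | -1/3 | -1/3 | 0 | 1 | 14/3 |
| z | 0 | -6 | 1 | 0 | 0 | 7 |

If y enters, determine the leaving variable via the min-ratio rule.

x

Column y entries and ratios — x: (7/3)/(1/3) = 7; s_2: (61/3)/(4/3) = 61/4; s_3: -1/3 ≤ 0, skip.
Smallest ratio is 7 in the row of x, so x leaves.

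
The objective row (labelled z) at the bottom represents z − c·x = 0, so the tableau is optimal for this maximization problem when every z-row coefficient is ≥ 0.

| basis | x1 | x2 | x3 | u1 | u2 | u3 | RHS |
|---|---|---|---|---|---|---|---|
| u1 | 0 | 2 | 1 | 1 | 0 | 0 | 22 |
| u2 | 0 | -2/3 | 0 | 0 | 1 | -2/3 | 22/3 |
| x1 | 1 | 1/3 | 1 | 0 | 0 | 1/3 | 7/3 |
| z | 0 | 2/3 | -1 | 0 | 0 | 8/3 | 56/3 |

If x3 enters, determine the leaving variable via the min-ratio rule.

x1

Column x3 entries and ratios — u1: 22/1 = 22; u2: 0 ≤ 0, skip; x1: (7/3)/1 = 7/3.
Smallest ratio is 7/3 in the row of x1, so x1 leaves.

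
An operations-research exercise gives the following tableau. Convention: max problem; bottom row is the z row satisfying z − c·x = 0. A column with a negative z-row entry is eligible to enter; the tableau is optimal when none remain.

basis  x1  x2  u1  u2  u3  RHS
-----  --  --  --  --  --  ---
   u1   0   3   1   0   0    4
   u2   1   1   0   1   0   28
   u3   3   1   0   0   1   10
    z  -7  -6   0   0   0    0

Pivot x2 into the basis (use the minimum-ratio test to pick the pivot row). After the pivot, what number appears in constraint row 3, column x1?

3

Ratio test on column x2 — row 1: 4/3 = 4/3; row 2: 28/1 = 28; row 3: 10/1 = 10. Minimum is 4/3 at row 1 (u1 leaves); pivot element 3.
Divide row 1 by 3; eliminate column x2 from the other rows.
Row 3 update in column x1: 3 − 1·0 = 3.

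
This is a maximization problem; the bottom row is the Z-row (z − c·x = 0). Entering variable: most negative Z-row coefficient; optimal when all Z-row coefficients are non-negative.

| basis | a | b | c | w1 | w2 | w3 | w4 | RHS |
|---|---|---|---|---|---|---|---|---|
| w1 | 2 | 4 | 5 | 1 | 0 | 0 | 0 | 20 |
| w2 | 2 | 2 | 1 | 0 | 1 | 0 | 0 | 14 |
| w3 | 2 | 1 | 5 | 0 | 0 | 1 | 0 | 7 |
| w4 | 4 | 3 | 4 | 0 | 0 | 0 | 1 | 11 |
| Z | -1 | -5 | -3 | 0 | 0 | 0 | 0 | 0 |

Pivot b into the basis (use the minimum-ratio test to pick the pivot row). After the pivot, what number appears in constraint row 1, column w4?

Ratio test on column b — row 1: 20/4 = 5; row 2: 14/2 = 7; row 3: 7/1 = 7; row 4: 11/3 = 11/3. Minimum is 11/3 at row 4 (w4 leaves); pivot element 3.
Divide row 4 by 3; eliminate column b from the other rows.
Row 1 update in column w4: 0 − 4·(1/3) = -4/3.

-4/3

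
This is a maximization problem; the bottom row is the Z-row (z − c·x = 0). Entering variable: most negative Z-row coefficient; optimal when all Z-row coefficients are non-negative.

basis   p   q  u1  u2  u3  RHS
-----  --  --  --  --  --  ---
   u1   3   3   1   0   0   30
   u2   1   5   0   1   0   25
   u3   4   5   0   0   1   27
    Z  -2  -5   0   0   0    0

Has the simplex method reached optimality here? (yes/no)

The Z-row has a negative entry -5 in column q, so it is not optimal.

no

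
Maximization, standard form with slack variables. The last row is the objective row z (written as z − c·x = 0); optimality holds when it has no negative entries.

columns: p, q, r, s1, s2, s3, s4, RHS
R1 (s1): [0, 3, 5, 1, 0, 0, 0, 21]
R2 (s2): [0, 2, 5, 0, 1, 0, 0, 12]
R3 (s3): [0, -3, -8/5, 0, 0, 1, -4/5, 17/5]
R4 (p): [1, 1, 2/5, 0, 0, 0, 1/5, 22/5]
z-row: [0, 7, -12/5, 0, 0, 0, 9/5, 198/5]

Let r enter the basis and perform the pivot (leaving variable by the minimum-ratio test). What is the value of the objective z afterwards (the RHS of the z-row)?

1134/25

Ratio test on column r — row 1: 21/5 = 21/5; row 2: 12/5 = 12/5; row 3: entry -8/5 ≤ 0; row 4: (22/5)/(2/5) = 11. Minimum is 12/5 at row 2 (s2 leaves); pivot element 5.
Pivot on row 2; the z-row RHS becomes 198/5 − (-12/5)·(12/5) = 1134/25.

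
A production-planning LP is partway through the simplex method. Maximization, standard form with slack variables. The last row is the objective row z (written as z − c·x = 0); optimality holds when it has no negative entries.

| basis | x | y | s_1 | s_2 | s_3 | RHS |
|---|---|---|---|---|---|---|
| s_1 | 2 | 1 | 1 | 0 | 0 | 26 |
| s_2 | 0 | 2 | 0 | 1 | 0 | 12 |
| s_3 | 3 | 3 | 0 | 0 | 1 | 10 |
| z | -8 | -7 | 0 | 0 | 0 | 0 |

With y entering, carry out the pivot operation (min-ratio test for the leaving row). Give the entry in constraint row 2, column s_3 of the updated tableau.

Ratio test on column y — row 1: 26/1 = 26; row 2: 12/2 = 6; row 3: 10/3 = 10/3. Minimum is 10/3 at row 3 (s_3 leaves); pivot element 3.
Divide row 3 by 3; eliminate column y from the other rows.
Row 2 update in column s_3: 0 − 2·(1/3) = -2/3.

-2/3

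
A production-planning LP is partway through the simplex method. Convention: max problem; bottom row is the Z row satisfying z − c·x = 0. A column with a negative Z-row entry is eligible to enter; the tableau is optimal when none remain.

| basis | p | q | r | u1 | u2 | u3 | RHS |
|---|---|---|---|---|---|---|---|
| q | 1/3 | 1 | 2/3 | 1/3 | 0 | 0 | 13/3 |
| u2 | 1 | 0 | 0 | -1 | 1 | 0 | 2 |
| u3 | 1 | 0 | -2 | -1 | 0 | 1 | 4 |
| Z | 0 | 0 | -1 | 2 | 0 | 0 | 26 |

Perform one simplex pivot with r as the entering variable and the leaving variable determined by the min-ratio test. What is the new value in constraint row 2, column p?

Ratio test on column r — row 1: (13/3)/(2/3) = 13/2; row 2: entry 0 ≤ 0; row 3: entry -2 ≤ 0. Minimum is 13/2 at row 1 (q leaves); pivot element 2/3.
Divide row 1 by 2/3; eliminate column r from the other rows.
Row 2 update in column p: 1 − 0·(1/2) = 1.

1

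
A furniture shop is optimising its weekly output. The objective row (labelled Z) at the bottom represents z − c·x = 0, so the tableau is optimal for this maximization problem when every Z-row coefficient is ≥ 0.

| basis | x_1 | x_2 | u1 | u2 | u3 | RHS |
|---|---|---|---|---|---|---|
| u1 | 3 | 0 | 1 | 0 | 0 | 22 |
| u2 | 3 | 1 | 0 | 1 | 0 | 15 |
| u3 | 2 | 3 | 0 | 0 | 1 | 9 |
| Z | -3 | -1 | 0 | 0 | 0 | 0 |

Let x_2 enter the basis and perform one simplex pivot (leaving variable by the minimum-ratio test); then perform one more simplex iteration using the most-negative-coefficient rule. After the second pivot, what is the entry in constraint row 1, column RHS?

17/2

Ratio test on column x_2 — row 1: entry 0 ≤ 0; row 2: 15/1 = 15; row 3: 9/3 = 3. Minimum is 3 at row 3 (u3 leaves); pivot element 3.
Divide row 3 by 3; eliminate column x_2 from the other rows.
Second iteration: most negative Z-row entry is -7/3 in column x_1, so x_1 enters.
Ratio test on column x_1 — row 1: 22/3 = 22/3; row 2: 12/(7/3) = 36/7; row 3: 3/(2/3) = 9/2. Minimum is 9/2 at row 3 (x_2 leaves); pivot element 2/3.
Divide row 3 by 2/3; eliminate column x_1 from the other rows.
After both pivots, the entry at constraint row 1, column RHS is 17/2.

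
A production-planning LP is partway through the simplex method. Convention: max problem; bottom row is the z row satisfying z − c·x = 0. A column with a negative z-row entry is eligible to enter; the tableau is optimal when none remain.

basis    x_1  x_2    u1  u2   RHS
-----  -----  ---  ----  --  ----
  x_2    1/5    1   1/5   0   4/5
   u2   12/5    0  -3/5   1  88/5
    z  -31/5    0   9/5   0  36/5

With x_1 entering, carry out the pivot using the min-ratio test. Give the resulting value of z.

32

Ratio test on column x_1 — row 1: (4/5)/(1/5) = 4; row 2: (88/5)/(12/5) = 22/3. Minimum is 4 at row 1 (x_2 leaves); pivot element 1/5.
Pivot on row 1; the z-row RHS becomes 36/5 − (-31/5)·4 = 32.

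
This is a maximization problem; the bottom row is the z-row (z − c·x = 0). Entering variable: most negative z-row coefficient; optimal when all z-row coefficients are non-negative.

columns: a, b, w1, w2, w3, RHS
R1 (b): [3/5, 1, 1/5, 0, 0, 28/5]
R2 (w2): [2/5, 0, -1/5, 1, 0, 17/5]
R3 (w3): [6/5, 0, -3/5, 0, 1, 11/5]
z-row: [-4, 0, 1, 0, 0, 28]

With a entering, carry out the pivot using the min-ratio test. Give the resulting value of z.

Ratio test on column a — row 1: (28/5)/(3/5) = 28/3; row 2: (17/5)/(2/5) = 17/2; row 3: (11/5)/(6/5) = 11/6. Minimum is 11/6 at row 3 (w3 leaves); pivot element 6/5.
Pivot on row 3; the z-row RHS becomes 28 − (-4)·(11/6) = 106/3.

106/3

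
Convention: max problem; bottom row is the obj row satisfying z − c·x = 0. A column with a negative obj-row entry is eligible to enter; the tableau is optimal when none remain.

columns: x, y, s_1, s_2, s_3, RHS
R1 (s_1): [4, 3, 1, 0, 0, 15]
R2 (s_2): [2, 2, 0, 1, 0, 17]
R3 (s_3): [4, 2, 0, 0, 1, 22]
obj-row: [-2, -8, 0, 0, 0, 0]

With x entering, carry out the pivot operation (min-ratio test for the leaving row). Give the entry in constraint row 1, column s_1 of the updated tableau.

Ratio test on column x — row 1: 15/4 = 15/4; row 2: 17/2 = 17/2; row 3: 22/4 = 11/2. Minimum is 15/4 at row 1 (s_1 leaves); pivot element 4.
Divide row 1 by 4; eliminate column x from the other rows.
In the new row 1, the s_1 entry is the old entry divided by the pivot: 1/4 = 1/4.

1/4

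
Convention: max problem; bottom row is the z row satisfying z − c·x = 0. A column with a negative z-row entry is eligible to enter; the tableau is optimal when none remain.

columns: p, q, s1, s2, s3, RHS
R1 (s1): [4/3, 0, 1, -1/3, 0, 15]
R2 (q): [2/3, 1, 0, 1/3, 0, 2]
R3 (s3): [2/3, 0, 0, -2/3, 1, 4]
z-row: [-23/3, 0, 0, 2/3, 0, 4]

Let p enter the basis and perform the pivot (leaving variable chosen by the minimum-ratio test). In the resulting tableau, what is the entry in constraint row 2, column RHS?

3

Ratio test on column p — row 1: 15/(4/3) = 45/4; row 2: 2/(2/3) = 3; row 3: 4/(2/3) = 6. Minimum is 3 at row 2 (q leaves); pivot element 2/3.
Divide row 2 by 2/3; eliminate column p from the other rows.
In the new row 2, the RHS entry is the old entry divided by the pivot: 2/(2/3) = 3.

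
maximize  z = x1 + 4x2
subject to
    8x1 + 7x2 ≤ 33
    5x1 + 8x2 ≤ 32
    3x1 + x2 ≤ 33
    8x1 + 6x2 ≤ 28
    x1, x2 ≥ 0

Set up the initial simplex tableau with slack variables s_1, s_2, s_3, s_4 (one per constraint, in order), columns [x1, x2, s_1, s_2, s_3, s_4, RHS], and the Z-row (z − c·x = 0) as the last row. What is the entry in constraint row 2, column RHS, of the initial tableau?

The RHS of constraint 2 is b_2 = 32.

32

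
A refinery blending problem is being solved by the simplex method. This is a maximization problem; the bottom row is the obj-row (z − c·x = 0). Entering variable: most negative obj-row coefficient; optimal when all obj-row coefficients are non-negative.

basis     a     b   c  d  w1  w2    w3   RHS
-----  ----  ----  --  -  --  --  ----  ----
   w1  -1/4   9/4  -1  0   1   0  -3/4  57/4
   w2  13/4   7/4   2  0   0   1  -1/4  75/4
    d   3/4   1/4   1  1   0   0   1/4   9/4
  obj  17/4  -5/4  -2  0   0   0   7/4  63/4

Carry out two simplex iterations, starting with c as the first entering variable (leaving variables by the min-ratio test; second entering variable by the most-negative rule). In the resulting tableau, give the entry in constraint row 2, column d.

-5/2

Ratio test on column c — row 1: entry -1 ≤ 0; row 2: (75/4)/2 = 75/8; row 3: (9/4)/1 = 9/4. Minimum is 9/4 at row 3 (d leaves); pivot element 1.
Divide row 3 by 1; eliminate column c from the other rows.
Second iteration: most negative obj-row entry is -3/4 in column b, so b enters.
Ratio test on column b — row 1: (33/2)/(5/2) = 33/5; row 2: (57/4)/(5/4) = 57/5; row 3: (9/4)/(1/4) = 9. Minimum is 33/5 at row 1 (w1 leaves); pivot element 5/2.
Divide row 1 by 5/2; eliminate column b from the other rows.
After both pivots, the entry at constraint row 2, column d is -5/2.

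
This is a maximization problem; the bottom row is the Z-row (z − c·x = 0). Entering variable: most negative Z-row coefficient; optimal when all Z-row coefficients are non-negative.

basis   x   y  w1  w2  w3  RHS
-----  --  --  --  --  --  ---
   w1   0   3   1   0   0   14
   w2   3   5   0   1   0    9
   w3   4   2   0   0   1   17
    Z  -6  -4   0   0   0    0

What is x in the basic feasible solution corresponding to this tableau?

0

x is not in the basis, so in the current basic feasible solution x = 0.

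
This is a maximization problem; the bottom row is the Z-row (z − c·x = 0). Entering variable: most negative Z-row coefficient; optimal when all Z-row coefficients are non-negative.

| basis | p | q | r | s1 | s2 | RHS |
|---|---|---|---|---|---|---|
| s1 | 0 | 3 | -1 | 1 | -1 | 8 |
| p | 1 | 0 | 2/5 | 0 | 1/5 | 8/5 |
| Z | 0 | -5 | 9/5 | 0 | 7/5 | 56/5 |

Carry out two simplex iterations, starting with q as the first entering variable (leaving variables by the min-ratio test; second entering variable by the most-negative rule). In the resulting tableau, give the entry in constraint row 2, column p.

5

Ratio test on column q — row 1: 8/3 = 8/3; row 2: entry 0 ≤ 0. Minimum is 8/3 at row 1 (s1 leaves); pivot element 3.
Divide row 1 by 3; eliminate column q from the other rows.
Second iteration: most negative Z-row entry is -4/15 in column s2, so s2 enters.
Ratio test on column s2 — row 1: entry -1/3 ≤ 0; row 2: (8/5)/(1/5) = 8. Minimum is 8 at row 2 (p leaves); pivot element 1/5.
Divide row 2 by 1/5; eliminate column s2 from the other rows.
After both pivots, the entry at constraint row 2, column p is 5.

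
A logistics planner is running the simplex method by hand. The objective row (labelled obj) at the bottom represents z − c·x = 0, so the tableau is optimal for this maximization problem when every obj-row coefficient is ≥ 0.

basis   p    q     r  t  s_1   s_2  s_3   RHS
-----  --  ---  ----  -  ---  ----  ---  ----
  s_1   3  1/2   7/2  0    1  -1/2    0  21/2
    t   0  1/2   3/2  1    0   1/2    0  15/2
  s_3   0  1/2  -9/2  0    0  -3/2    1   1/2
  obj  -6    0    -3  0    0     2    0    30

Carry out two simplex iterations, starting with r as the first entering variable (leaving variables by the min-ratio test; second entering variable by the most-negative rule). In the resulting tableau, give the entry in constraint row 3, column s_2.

-3/2

Ratio test on column r — row 1: (21/2)/(7/2) = 3; row 2: (15/2)/(3/2) = 5; row 3: entry -9/2 ≤ 0. Minimum is 3 at row 1 (s_1 leaves); pivot element 7/2.
Divide row 1 by 7/2; eliminate column r from the other rows.
Second iteration: most negative obj-row entry is -24/7 in column p, so p enters.
Ratio test on column p — row 1: 3/(6/7) = 7/2; row 2: entry -9/7 ≤ 0; row 3: 14/(27/7) = 98/27. Minimum is 7/2 at row 1 (r leaves); pivot element 6/7.
Divide row 1 by 6/7; eliminate column p from the other rows.
After both pivots, the entry at constraint row 3, column s_2 is -3/2.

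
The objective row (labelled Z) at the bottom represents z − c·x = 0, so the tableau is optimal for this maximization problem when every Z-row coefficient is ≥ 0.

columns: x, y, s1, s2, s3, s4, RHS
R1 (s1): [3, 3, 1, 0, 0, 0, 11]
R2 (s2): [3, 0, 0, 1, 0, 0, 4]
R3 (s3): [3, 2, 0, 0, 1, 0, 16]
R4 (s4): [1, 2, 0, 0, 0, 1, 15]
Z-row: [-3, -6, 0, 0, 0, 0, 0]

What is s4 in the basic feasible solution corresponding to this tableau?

15

s4 is basic (row 4); its value is the RHS of that row, 15.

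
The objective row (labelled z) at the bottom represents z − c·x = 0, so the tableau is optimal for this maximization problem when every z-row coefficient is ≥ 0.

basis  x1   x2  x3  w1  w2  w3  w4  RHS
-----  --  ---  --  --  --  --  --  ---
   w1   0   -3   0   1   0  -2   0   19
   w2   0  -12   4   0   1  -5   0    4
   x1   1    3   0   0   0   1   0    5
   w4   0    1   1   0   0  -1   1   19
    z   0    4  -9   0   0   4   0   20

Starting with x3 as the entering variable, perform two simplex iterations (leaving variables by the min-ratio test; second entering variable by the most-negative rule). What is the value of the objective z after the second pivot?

202/3

Ratio test on column x3 — row 1: entry 0 ≤ 0; row 2: 4/4 = 1; row 3: entry 0 ≤ 0; row 4: 19/1 = 19. Minimum is 1 at row 2 (w2 leaves); pivot element 4.
Pivot on row 2; the z-row RHS becomes 20 − (-9)·1 = 29.
Next entering variable (most negative z-row entry -23): x2.
Ratio test on column x2 — row 1: entry -3 ≤ 0; row 2: entry -3 ≤ 0; row 3: 5/3 = 5/3; row 4: 18/4 = 9/2. Minimum is 5/3 at row 3 (x1 leaves); pivot element 3.
After the second pivot the z-row RHS is 29 − (-23)·(5/3) = 202/3.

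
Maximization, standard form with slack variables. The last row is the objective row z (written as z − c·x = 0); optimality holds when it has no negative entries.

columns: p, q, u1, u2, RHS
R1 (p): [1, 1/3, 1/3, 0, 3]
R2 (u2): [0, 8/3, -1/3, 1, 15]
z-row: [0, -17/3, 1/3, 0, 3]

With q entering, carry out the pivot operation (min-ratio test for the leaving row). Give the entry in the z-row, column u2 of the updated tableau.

Ratio test on column q — row 1: 3/(1/3) = 9; row 2: 15/(8/3) = 45/8. Minimum is 45/8 at row 2 (u2 leaves); pivot element 8/3.
Divide row 2 by 8/3; eliminate column q from the other rows.
z-row update in column u2: 0 − (-17/3)·(3/8) = 17/8.

17/8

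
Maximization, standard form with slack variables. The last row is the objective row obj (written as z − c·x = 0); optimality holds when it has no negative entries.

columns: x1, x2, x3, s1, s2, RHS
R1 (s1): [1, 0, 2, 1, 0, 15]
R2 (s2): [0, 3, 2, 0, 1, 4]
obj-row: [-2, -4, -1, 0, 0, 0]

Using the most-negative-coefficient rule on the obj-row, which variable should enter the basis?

Negative obj-row entries: x1: -2, x2: -4, x3: -1.
The most negative is -4 in column x2, so x2 enters.

x2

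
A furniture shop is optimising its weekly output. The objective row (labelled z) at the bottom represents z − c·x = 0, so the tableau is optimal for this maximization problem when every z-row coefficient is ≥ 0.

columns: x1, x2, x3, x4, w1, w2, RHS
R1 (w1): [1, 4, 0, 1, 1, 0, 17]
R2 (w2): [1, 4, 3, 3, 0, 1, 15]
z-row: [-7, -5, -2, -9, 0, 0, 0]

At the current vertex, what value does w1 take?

17

w1 is basic (row 1); its value is the RHS of that row, 17.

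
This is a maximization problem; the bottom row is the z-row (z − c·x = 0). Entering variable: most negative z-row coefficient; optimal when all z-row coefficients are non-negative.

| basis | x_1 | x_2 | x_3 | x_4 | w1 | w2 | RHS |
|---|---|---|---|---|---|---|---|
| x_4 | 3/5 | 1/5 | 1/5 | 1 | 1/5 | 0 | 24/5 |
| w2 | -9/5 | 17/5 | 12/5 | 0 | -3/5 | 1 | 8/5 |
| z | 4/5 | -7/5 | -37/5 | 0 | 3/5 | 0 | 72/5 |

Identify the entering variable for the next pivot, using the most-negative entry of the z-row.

Negative z-row entries: x_2: -7/5, x_3: -37/5.
The most negative is -37/5 in column x_3, so x_3 enters.

x_3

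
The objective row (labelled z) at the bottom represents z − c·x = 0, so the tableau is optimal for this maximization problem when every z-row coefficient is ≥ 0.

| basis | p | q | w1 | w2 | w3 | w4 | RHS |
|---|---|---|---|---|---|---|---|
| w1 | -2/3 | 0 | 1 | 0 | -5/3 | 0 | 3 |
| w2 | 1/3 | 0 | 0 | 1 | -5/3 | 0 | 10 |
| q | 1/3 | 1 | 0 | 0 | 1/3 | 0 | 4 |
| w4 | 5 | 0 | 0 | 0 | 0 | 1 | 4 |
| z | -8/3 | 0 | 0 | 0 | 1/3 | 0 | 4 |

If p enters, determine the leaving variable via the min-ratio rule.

w4

Column p entries and ratios — w1: -2/3 ≤ 0, skip; w2: 10/(1/3) = 30; q: 4/(1/3) = 12; w4: 4/5 = 4/5.
Smallest ratio is 4/5 in the row of w4, so w4 leaves.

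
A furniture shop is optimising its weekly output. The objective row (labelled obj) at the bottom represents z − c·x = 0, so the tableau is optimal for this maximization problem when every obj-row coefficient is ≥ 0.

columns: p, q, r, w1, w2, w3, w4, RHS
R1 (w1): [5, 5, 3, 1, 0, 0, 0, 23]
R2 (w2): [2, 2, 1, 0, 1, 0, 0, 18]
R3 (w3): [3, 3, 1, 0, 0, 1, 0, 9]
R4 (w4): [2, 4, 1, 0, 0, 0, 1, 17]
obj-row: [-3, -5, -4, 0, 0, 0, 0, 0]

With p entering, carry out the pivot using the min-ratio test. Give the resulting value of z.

Ratio test on column p — row 1: 23/5 = 23/5; row 2: 18/2 = 9; row 3: 9/3 = 3; row 4: 17/2 = 17/2. Minimum is 3 at row 3 (w3 leaves); pivot element 3.
Pivot on row 3; the obj-row RHS becomes 0 − (-3)·3 = 9.

9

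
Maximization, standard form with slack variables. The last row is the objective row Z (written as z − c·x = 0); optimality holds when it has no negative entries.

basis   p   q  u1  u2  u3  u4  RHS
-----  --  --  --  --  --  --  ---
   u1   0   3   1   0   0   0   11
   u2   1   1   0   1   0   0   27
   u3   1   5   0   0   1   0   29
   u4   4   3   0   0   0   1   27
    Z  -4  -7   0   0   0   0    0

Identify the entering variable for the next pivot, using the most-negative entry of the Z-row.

q

Negative Z-row entries: p: -4, q: -7.
The most negative is -7 in column q, so q enters.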